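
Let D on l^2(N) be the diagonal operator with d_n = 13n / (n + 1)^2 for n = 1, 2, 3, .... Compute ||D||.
||D|| = 13/4 (attained at n = 1)

For D diagonal, ||D|| = sup_n |d_n|. Treat f(x) = 13x / (x + 1)^2 for real x > 0. By the quotient rule, f'(x) = 13(1 - x)/(x + 1)^3, which is positive for x < 1 and negative for x > 1. So f has a unique maximum at x = 1, and since 1 is a positive integer, the supremum over n ≥ 1 is attained at n = 1: d_1 = 13·1/(1 + 1)^2 = 13·1/4 = 13/4. Hence ||D|| = 13/4.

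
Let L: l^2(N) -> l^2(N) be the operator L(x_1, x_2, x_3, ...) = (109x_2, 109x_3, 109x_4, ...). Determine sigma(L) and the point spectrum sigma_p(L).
sigma(L) = closed disk {z in C : |z| ≤ 109}; sigma_p(L) = open disk {z in C : |z| < 109}

Note L = 109·V where V is the unit left shift (V x)_k = x_{k+1}; so sigma(L) = 109·sigma(V) and ||L|| = 109||V||. ||L x||^2 = 11881sum_{k≥2} |x_k|^2 ≤ 11881||x||^2, with equality on {x : x_1 = 0}, so ||L|| = 109. For any lambda with |lambda| < 109, set r = lambda/109 (|r| < 1); the vector x = (1, r, r^2, ...) is in l^2 and satisfies L x = 109(r, r^2, ...) = lambda x, so lambda is an eigenvalue. On the boundary |lambda| = 109 the geometric series diverges, so no l^2 eigenvector exists, but these lambda lie in the approximate point spectrum. Hence sigma(L) is the closed disk of radius 109 and sigma_p(L) is the open disk.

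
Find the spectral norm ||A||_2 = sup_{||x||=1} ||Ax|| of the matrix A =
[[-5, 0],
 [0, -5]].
||A||_2 = 5 (= sqrt(largest eigenvalue of A^T A))

||A||_2 = sigma_max(A) = sqrt(lambda_max(A^T A)). Form the symmetric matrix M = A^T A =
[[25, 0],
 [0, 25]].
Its characteristic polynomial (trace, determinant of M give the coefficients) is
  p(λ) = det(λ I - M) = λ^2 - 50λ + 625.
For λ^2 - 50λ + 625 the discriminant is 0. It is a perfect square (0^2), so the roots are rational: λ = (50 ± 0)/2 = 25, 25.
So the eigenvalues of A^T A are ≈ 25, 25 (all ≥ 0, as they must be for A^T A). The largest is λ_max = 25, hence ||A||_2 = sqrt(λ_max) = 5.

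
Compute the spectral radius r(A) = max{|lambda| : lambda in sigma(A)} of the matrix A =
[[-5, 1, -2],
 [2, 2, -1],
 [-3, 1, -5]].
r(A) ≈ 7.5239

The eigenvalues of A are the roots of its characteristic polynomial. With M = A (coefficients from the trace, the sum of principal 2x2 minors, and det A):
  p(λ) = det(λ I - M) = λ^3 + 8λ^2 - 2λ - 42.
No integer candidate from the rational root theorem (±divisors of 42) is a root, so the roots are irrational. The cubic discriminant is Δ = 50772 > 0, so there are three distinct real roots. p(-8) = -26 and p(-7) = 21 have opposite signs, so a root lies in (-8, -7); Newton's method refines it to λ ≈ -7.5239. p(-3) = 9 and p(-2) = -14 have opposite signs, so a root lies in (-3, -2); Newton's method refines it to λ ≈ -2.6127. p(2) = -6 and p(3) = 51 have opposite signs, so a root lies in (2, 3); Newton's method refines it to λ ≈ 2.1366. Check (Vieta): the three roots sum to -8, matching tr M = -8.
Thus the eigenvalues (to 4 decimals) are -7.5239 (modulus 7.5239); -2.6127 (modulus 2.6127); 2.1366 (modulus 2.1366). The spectral radius is the largest modulus: r(A) ≈ 7.5239. (Cross-check: r(A) ≤ ||A||_2 ≈ 7.6707; equality holds whenever A is normal, though it can also hold for some non-normal A.)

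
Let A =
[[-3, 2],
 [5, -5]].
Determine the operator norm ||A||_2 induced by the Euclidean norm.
||A||_2 = sqrt((63 + sqrt(3869))/2) ≈ 7.9121 (= sqrt(largest eigenvalue of A^T A))

||A||_2 = sigma_max(A) = sqrt(lambda_max(A^T A)). Form the symmetric matrix M = A^T A =
[[34, -31],
 [-31, 29]].
Its characteristic polynomial (trace, determinant of M give the coefficients) is
  p(λ) = det(λ I - M) = λ^2 - 63λ + 25.
For λ^2 - 63λ + 25 the discriminant is 3869. It is nonnegative but not a perfect square, so the roots are real and irrational: λ = (63 ± sqrt(3869))/2 ≈ 62.6006, 0.3994.
So the eigenvalues of A^T A are ≈ 0.3994, 62.6006 (all ≥ 0, as they must be for A^T A). The largest is λ_max = (63 + sqrt(3869))/2 ≈ 62.6006, hence ||A||_2 = sqrt(λ_max) = sqrt((63 + sqrt(3869))/2) ≈ 7.9121.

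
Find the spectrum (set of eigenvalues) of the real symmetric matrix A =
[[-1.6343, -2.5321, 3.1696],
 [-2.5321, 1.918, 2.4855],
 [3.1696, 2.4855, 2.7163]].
sigma(A) ≈ {-5, 3, 5}

A is real symmetric, so its spectrum consists of real eigenvalues. Expanding the characteristic polynomial of the displayed matrix gives
  det(λ I - A) = p(λ) = λ^3 + (-3)λ^2 + (-25)λ + (74.9988).
Solving p(λ) = 0 yields eigenvalues ≈ -5, 3, 5. (A is shown rounded to 4 decimals, so these recover the underlying integer eigenvalues to within that precision.)
Verification: the trace of A = 3 equals the sum of eigenvalues 3, and det(A) ≈ -74.9988 matches the eigenvalue product -75.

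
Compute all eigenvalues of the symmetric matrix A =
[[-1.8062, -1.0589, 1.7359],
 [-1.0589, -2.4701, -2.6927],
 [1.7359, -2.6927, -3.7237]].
sigma(A) ≈ {-6, -3, 1}

A is real symmetric, so its spectrum consists of real eigenvalues. Expanding the characteristic polynomial of the displayed matrix gives
  det(λ I - A) = p(λ) = λ^3 + (8)λ^2 + (9)λ + (-18).
Solving p(λ) = 0 yields eigenvalues ≈ -6, -3, 1. (A is shown rounded to 4 decimals, so these recover the underlying integer eigenvalues to within that precision.)
Verification: the trace of A = -8 equals the sum of eigenvalues -8, and det(A) ≈ 18.0005 matches the eigenvalue product 18.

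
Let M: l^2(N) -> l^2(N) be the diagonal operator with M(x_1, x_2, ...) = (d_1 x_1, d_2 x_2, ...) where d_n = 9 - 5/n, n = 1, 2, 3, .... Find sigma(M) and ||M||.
sigma(M) = {9 - 5/n : n ≥ 1} ∪ {9}; ||M|| = 9

A bounded diagonal operator on l^2 with diagonal entries d_n has spectrum equal to the closure of {d_n : n ≥ 1}: every d_n is an eigenvalue (with eigenvector e_n), so {d_n} ⊂ sigma(M); the spectrum is closed, so its closure is too; and for lambda not in the closure, (M - lambda I) has bounded inverse (the diagonal entries 1/(d_n - lambda) are bounded). For our sequence d_n = 9 - 5/n, n = 1, 2, 3, ...:
  - {d_n} = {9 - 5/n : n ≥ 1}; the only limit point is 9
  - closure = {9 - 5/n : n ≥ 1} ∪ {9}
For the norm: a diagonal operator has ||M|| = sup_n |d_n|. Here d_n = 9 - 5/n increases monotonically from d_1 = 4 toward 9, with all terms in [4, 9); so sup_n |d_n| = 9 (the supremum is the limit, not attained). So ||M|| = 9.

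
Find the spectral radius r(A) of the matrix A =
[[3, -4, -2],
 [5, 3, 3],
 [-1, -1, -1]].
r(A) ≈ 4.9831

The eigenvalues of A are the roots of its characteristic polynomial. With M = A (coefficients from the trace, the sum of principal 2x2 minors, and det A):
  p(λ) = det(λ I - M) = λ^3 - 5λ^2 + 24λ + 4.
No integer candidate from the rational root theorem (±divisors of 4) is a root, so the roots are irrational. The cubic discriminant is Δ = -47968 < 0, so there is one real root and a complex-conjugate pair. p(-1) = -26 and p(0) = 4 have opposite signs, so a root lies in (-1, 0); Newton's method refines it to λ ≈ -0.1611. Dividing out (λ - (-0.1611)) leaves approximately λ^2 - 5.1611λ + 24.8314. For λ^2 - 5.1611λ + 24.8314 the discriminant is -72.6887. It is negative, so the remaining roots are the complex-conjugate pair λ ≈ 2.5805 ± 4.2629i. Their product equals the constant term, so |λ|^2 ≈ 24.8314 and |λ| ≈ 4.9831.
Thus the eigenvalues (to 4 decimals) are -0.1611 (modulus 0.1611); 2.5805 ± 4.2629i (modulus 4.9831). The spectral radius is the largest modulus: r(A) ≈ 4.9831. (Cross-check: r(A) ≤ ||A||_2 ≈ 6.8255; equality holds whenever A is normal, though it can also hold for some non-normal A.)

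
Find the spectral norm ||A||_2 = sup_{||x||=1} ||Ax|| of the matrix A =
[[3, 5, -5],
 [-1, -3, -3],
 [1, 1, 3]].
||A||_2 ≈ 7.7482 (= sqrt(largest eigenvalue of A^T A))

||A||_2 = sigma_max(A) = sqrt(lambda_max(A^T A)). Form the symmetric matrix M = A^T A =
[[11, 19, -9],
 [19, 35, -13],
 [-9, -13, 43]].
Its characteristic polynomial (trace, sum of principal 2x2 minors, determinant of M give the coefficients) is
  p(λ) = det(λ I - M) = λ^3 - 89λ^2 + 1752λ - 784.
No integer candidate from the rational root theorem (±divisors of 784) is a root, so the roots are irrational. The cubic discriminant is Δ = 2775534592 > 0, so there are three distinct real roots. p(0) = -784 and p(1) = 880 have opposite signs, so a root lies in (0, 1); Newton's method refines it to λ ≈ 0.4581. p(28) = 448 and p(29) = -436 have opposite signs, so a root lies in (28, 29); Newton's method refines it to λ ≈ 28.5078. p(60) = -64 and p(61) = 1900 have opposite signs, so a root lies in (60, 61); Newton's method refines it to λ ≈ 60.0341. Check (Vieta): the three roots sum to 89, matching tr M = 89.
So the eigenvalues of A^T A are ≈ 0.4581, 28.5078, 60.0341 (all ≥ 0, as they must be for A^T A). The largest is λ_max ≈ 60.0341, hence ||A||_2 = sqrt(λ_max) ≈ 7.7482.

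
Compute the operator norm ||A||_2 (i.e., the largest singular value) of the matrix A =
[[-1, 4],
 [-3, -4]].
||A||_2 = sqrt((42 + sqrt(740))/2) ≈ 5.8823 (= sqrt(largest eigenvalue of A^T A))

||A||_2 = sigma_max(A) = sqrt(lambda_max(A^T A)). Form the symmetric matrix M = A^T A =
[[10, 8],
 [8, 32]].
Its characteristic polynomial (trace, determinant of M give the coefficients) is
  p(λ) = det(λ I - M) = λ^2 - 42λ + 256.
For λ^2 - 42λ + 256 the discriminant is 740. It is nonnegative but not a perfect square, so the roots are real and irrational: λ = (42 ± sqrt(740))/2 ≈ 34.6015, 7.3985.
So the eigenvalues of A^T A are ≈ 7.3985, 34.6015 (all ≥ 0, as they must be for A^T A). The largest is λ_max = (42 + sqrt(740))/2 ≈ 34.6015, hence ||A||_2 = sqrt(λ_max) = sqrt((42 + sqrt(740))/2) ≈ 5.8823.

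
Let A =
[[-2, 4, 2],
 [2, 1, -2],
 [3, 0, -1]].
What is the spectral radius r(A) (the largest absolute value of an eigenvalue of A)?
r(A) ≈ 5.4361

The eigenvalues of A are the roots of its characteristic polynomial. With M = A (coefficients from the trace, the sum of principal 2x2 minors, and det A):
  p(λ) = det(λ I - M) = λ^3 + 2λ^2 - 15λ + 20.
No integer candidate from the rational root theorem (±divisors of 20) is a root, so the roots are irrational. The cubic discriminant is Δ = -7840 < 0, so there is one real root and a complex-conjugate pair. p(-6) = -34 and p(-5) = 20 have opposite signs, so a root lies in (-6, -5); Newton's method refines it to λ ≈ -5.4361. Dividing out (λ - (-5.4361)) leaves approximately λ^2 - 3.4361λ + 3.6791. For λ^2 - 3.4361λ + 3.6791 the discriminant is -2.9095. It is negative, so the remaining roots are the complex-conjugate pair λ ≈ 1.7181 ± 0.8529i. Their product equals the constant term, so |λ|^2 ≈ 3.6791 and |λ| ≈ 1.9181.
Thus the eigenvalues (to 4 decimals) are -5.4361 (modulus 5.4361); 1.7181 ± 0.8529i (modulus 1.9181). The spectral radius is the largest modulus: r(A) ≈ 5.4361. (Cross-check: r(A) ≤ ||A||_2 ≈ 5.4842; equality holds whenever A is normal, though it can also hold for some non-normal A.)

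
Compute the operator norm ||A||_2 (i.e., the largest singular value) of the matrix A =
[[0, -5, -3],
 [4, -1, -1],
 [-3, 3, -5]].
||A||_2 ≈ 6.8647 (= sqrt(largest eigenvalue of A^T A))

||A||_2 = sigma_max(A) = sqrt(lambda_max(A^T A)). Form the symmetric matrix M = A^T A =
[[25, -13, 11],
 [-13, 35, 1],
 [11, 1, 35]].
Its characteristic polynomial (trace, sum of principal 2x2 minors, determinant of M give the coefficients) is
  p(λ) = det(λ I - M) = λ^3 - 95λ^2 + 2684λ - 20164.
No integer candidate from the rational root theorem (±divisors of 20164) is a root, so the roots are irrational. The cubic discriminant is Δ = 89419152 > 0, so there are three distinct real roots. p(11) = -804 and p(12) = 92 have opposite signs, so a root lies in (11, 12); Newton's method refines it to λ ≈ 11.8908. p(35) = 276 and p(36) = -4 have opposite signs, so a root lies in (35, 36); Newton's method refines it to λ ≈ 35.9851. p(47) = -48 and p(48) = 380 have opposite signs, so a root lies in (47, 48); Newton's method refines it to λ ≈ 47.1241. Check (Vieta): the three roots sum to 95, matching tr M = 95.
So the eigenvalues of A^T A are ≈ 11.8908, 35.9851, 47.1241 (all ≥ 0, as they must be for A^T A). The largest is λ_max ≈ 47.1241, hence ||A||_2 = sqrt(λ_max) ≈ 6.8647.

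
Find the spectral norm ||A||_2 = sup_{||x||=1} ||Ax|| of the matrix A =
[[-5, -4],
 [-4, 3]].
||A||_2 = sqrt((66 + sqrt(512))/2) ≈ 6.6569 (= sqrt(largest eigenvalue of A^T A))

||A||_2 = sigma_max(A) = sqrt(lambda_max(A^T A)). Form the symmetric matrix M = A^T A =
[[41, 8],
 [8, 25]].
Its characteristic polynomial (trace, determinant of M give the coefficients) is
  p(λ) = det(λ I - M) = λ^2 - 66λ + 961.
For λ^2 - 66λ + 961 the discriminant is 512. It is nonnegative but not a perfect square, so the roots are real and irrational: λ = (66 ± sqrt(512))/2 ≈ 44.3137, 21.6863.
So the eigenvalues of A^T A are ≈ 21.6863, 44.3137 (all ≥ 0, as they must be for A^T A). The largest is λ_max = (66 + sqrt(512))/2 ≈ 44.3137, hence ||A||_2 = sqrt(λ_max) = sqrt((66 + sqrt(512))/2) ≈ 6.6569.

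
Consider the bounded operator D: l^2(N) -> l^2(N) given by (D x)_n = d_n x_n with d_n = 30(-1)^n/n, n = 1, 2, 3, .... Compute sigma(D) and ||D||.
sigma(D) = {30(-1)^n/n : n ≥ 1} ∪ {0}; ||D|| = 30

A bounded diagonal operator on l^2 with diagonal entries d_n has spectrum equal to the closure of {d_n : n ≥ 1}: every d_n is an eigenvalue (with eigenvector e_n), so {d_n} ⊂ sigma(D); the spectrum is closed, so its closure is too; and for lambda not in the closure, (D - lambda I) has bounded inverse (the diagonal entries 1/(d_n - lambda) are bounded). For our sequence d_n = 30(-1)^n/n, n = 1, 2, 3, ...:
  - {d_n} = {30(-1)^n/n : n ≥ 1}; the only limit point is 0
  - closure = {30(-1)^n/n : n ≥ 1} ∪ {0}
For the norm: a diagonal operator has ||D|| = sup_n |d_n|. Here |d_n| = 30/n is decreasing, so sup_n |d_n| = |d_1| = 30. So ||D|| = 30.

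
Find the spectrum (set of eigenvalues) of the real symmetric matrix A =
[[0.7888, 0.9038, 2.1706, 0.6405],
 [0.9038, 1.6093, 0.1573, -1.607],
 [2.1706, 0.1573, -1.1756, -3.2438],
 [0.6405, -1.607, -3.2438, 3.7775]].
sigma(A) ≈ {-4, 1, 2, 6}

A is real symmetric, so its spectrum consists of real eigenvalues. Expanding the characteristic polynomial of the displayed matrix gives
  det(λ I - A) = p(λ) = λ^4 + (-5)λ^3 + (-16)λ^2 + (68)λ + (-48.0011).
Solving p(λ) = 0 yields eigenvalues ≈ -4, 1, 2, 6. (A is shown rounded to 4 decimals, so these recover the underlying integer eigenvalues to within that precision.)
Verification: the trace of A = 5 equals the sum of eigenvalues 5, and det(A) ≈ -48.0011 matches the eigenvalue product -48.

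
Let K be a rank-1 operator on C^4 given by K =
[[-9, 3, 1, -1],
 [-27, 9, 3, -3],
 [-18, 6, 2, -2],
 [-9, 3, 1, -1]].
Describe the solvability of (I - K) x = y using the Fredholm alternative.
(I - K) is singular (det(I - K) = 0, i.e. 1 ∈ sigma(K)). (I - K) x = y is solvable iff y ⊥ ker((I - K)^*) = span{(-9, 3, 1, -1)}, i.e. iff -9y_1 + 3y_2 + y_3 - y_4 = 0. When solvable, the solutions are x = y + c·(1, 3, 2, 1), c arbitrary (ker(I - K) = span{(1, 3, 2, 1)}, dimension 1).

K has rank 1, so it is an outer product K = u v^T: every row of K is a multiple of one row vector. Reading off the entries, u = (1, 3, 2, 1) and v = (-9, 3, 1, -1) (row i of K equals u_i·v^T). A rank-one matrix u v^T satisfies K u = u (v·u) and kills the (3)-dimensional subspace v^⊥, so its characteristic polynomial is lambda^3 (lambda - v·u) with v·u = tr K = 1. Hence the eigenvalues of I - K are 1 (multiplicity 3) and 1 - (1) = 0, so det(I - K) = 0. (Direct check: I - K =
[[10, -3, -1, 1],
 [27, -8, -3, 3],
 [18, -6, -1, 2],
 [9, -3, -1, 2]]
has determinant 0.) So 1 is an eigenvalue of K and (I - K) is not invertible. The finite-dimensional Fredholm alternative says: either (I - K) is invertible, or ker(I - K) ≠ {0} and then range(I - K) = ker((I - K)^*)^⊥, with dim ker(I - K) = dim ker((I - K)^*). We are in the second case, so we need both kernels. Kernel of I - K: (I - K) u = u - u (v·u) = u - u = 0, so ker(I - K) = span{u} = span{(1, 3, 2, 1)} (it is exactly 1-dimensional because rank(I - K) = 3). Kernel of the adjoint: K is real, so (I - K)^* = I - K^T = I - v u^T, and (I - v u^T) v = v - v (u·v) = 0; hence ker((I - K)^*) = span{v} = span{(-9, 3, 1, -1)}. Therefore (I - K) x = y is solvable iff <y, v> = 0, i.e. iff -9y_1 + 3y_2 + y_3 - y_4 = 0. When this holds, K y = u (v·y) = 0, so (I - K) y = y and x = y is a particular solution; the full solution set is the line x = y + c·u = y + c·(1, 3, 2, 1), c ∈ C.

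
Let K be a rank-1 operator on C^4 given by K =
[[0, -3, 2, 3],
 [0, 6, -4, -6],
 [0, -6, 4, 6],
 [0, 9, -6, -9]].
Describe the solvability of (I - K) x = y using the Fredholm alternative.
(I - K) is singular (det(I - K) = 0, i.e. 1 ∈ sigma(K)). (I - K) x = y is solvable iff y ⊥ ker((I - K)^*) = span{(0, 3, -2, -3)}, i.e. iff 3y_2 - 2y_3 - 3y_4 = 0. When solvable, the solutions are x = y + c·(-1, 2, -2, 3), c arbitrary (ker(I - K) = span{(-1, 2, -2, 3)}, dimension 1).

K has rank 1, so it is an outer product K = u v^T: every row of K is a multiple of one row vector. Reading off the entries, u = (-1, 2, -2, 3) and v = (0, 3, -2, -3) (row i of K equals u_i·v^T). A rank-one matrix u v^T satisfies K u = u (v·u) and kills the (3)-dimensional subspace v^⊥, so its characteristic polynomial is lambda^3 (lambda - v·u) with v·u = tr K = 1. Hence the eigenvalues of I - K are 1 (multiplicity 3) and 1 - (1) = 0, so det(I - K) = 0. (Direct check: I - K =
[[1, 3, -2, -3],
 [0, -5, 4, 6],
 [0, 6, -3, -6],
 [0, -9, 6, 10]]
has determinant 0.) So 1 is an eigenvalue of K and (I - K) is not invertible. The finite-dimensional Fredholm alternative says: either (I - K) is invertible, or ker(I - K) ≠ {0} and then range(I - K) = ker((I - K)^*)^⊥, with dim ker(I - K) = dim ker((I - K)^*). We are in the second case, so we need both kernels. Kernel of I - K: (I - K) u = u - u (v·u) = u - u = 0, so ker(I - K) = span{u} = span{(-1, 2, -2, 3)} (it is exactly 1-dimensional because rank(I - K) = 3). Kernel of the adjoint: K is real, so (I - K)^* = I - K^T = I - v u^T, and (I - v u^T) v = v - v (u·v) = 0; hence ker((I - K)^*) = span{v} = span{(0, 3, -2, -3)}. Therefore (I - K) x = y is solvable iff <y, v> = 0, i.e. iff 3y_2 - 2y_3 - 3y_4 = 0. When this holds, K y = u (v·y) = 0, so (I - K) y = y and x = y is a particular solution; the full solution set is the line x = y + c·u = y + c·(-1, 2, -2, 3), c ∈ C.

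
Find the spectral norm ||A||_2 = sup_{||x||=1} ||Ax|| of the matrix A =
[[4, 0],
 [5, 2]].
||A||_2 = sqrt((45 + sqrt(1769))/2) ≈ 6.5977 (= sqrt(largest eigenvalue of A^T A))

||A||_2 = sigma_max(A) = sqrt(lambda_max(A^T A)). Form the symmetric matrix M = A^T A =
[[41, 10],
 [10, 4]].
Its characteristic polynomial (trace, determinant of M give the coefficients) is
  p(λ) = det(λ I - M) = λ^2 - 45λ + 64.
For λ^2 - 45λ + 64 the discriminant is 1769. It is nonnegative but not a perfect square, so the roots are real and irrational: λ = (45 ± sqrt(1769))/2 ≈ 43.5297, 1.4703.
So the eigenvalues of A^T A are ≈ 1.4703, 43.5297 (all ≥ 0, as they must be for A^T A). The largest is λ_max = (45 + sqrt(1769))/2 ≈ 43.5297, hence ||A||_2 = sqrt(λ_max) = sqrt((45 + sqrt(1769))/2) ≈ 6.5977.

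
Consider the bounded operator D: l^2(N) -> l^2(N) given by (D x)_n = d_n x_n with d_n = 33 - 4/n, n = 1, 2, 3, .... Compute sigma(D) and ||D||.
sigma(D) = {33 - 4/n : n ≥ 1} ∪ {33}; ||D|| = 33

A bounded diagonal operator on l^2 with diagonal entries d_n has spectrum equal to the closure of {d_n : n ≥ 1}: every d_n is an eigenvalue (with eigenvector e_n), so {d_n} ⊂ sigma(D); the spectrum is closed, so its closure is too; and for lambda not in the closure, (D - lambda I) has bounded inverse (the diagonal entries 1/(d_n - lambda) are bounded). For our sequence d_n = 33 - 4/n, n = 1, 2, 3, ...:
  - {d_n} = {33 - 4/n : n ≥ 1}; the only limit point is 33
  - closure = {33 - 4/n : n ≥ 1} ∪ {33}
For the norm: a diagonal operator has ||D|| = sup_n |d_n|. Here d_n = 33 - 4/n increases monotonically from d_1 = 29 toward 33, with all terms in [29, 33); so sup_n |d_n| = 33 (the supremum is the limit, not attained). So ||D|| = 33.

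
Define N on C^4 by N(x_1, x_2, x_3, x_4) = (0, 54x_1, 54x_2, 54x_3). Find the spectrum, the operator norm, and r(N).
sigma(N) = {0}; ||N|| = 54; r(N) = 0. (N is nilpotent with N^4 = 0.)

On C^4, N is a strictly lower-triangular matrix with 54 on the subdiagonal and zeros elsewhere, so its characteristic polynomial is lambda^4 and every eigenvalue is 0: sigma(N) = {0}. For the operator norm, N e_i = 54e_{i+1} for i = 1, ..., 3 and N e_4 = 0, so the singular values of N are 54 (with multiplicity 3) and 0; hence ||N|| = 54. The spectral radius r(N) = max|lambda| = 0. Note ||N|| > r(N) — characteristic of non-normal nilpotent operators. Indeed N^4 = 0.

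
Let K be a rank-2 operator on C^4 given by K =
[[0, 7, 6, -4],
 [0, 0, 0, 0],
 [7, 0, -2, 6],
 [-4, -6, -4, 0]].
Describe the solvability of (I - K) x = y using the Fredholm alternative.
(I - K) is invertible (det(I - K) = -31 ≠ 0), so for every y in C^4 the equation (I - K) x = y has a unique solution.

K has rank 2 and factors as K = U V^T = u1 v1^T + u2 v2^T with u1 = (-2, 0, 3, 0), v1 = (3, 1, 0, 2), u2 = (-3, 0, 1, 2), v2 = (-2, -3, -2, 0) (multiplying out reproduces the displayed K). The nonzero eigenvalues of U V^T coincide with those of the 2 x 2 matrix G = V^T U = [[v1·u1, v1·u2], [v2·u1, v2·u2]] = [[-6, -5], [-2, 4]], and by the Sylvester determinant identity det(I_4 - U V^T) = det(I_2 - V^T U) = det([[7, 5], [2, -3]]) = (7)(-3) - (5)(2) = -31. (Direct check: I - K =
[[1, -7, -6, 4],
 [0, 1, 0, 0],
 [-7, 0, 3, -6],
 [4, 6, 4, 1]]
has determinant -31.) The finite-dimensional Fredholm alternative says: either (I - K) is invertible, or ker(I - K) ≠ {0} and then range(I - K) = ker((I - K)^*)^⊥, with dim ker(I - K) = dim ker((I - K)^*). Since det(I - K) ≠ 0, 1 is not an eigenvalue of K and ker(I - K) = {0}, so we are in the first case: for every y there is a unique x = (I - K)^(-1) y. (Explicitly, by the Woodbury identity, (I - U V^T)^(-1) = I + U (I_2 - G)^(-1) V^T.)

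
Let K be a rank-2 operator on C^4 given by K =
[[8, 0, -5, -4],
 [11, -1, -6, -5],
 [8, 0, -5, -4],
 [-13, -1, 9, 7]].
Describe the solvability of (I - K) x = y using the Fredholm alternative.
(I - K) is invertible (det(I - K) = -18 ≠ 0), so for every y in C^4 the equation (I - K) x = y has a unique solution.

K has rank 2 and factors as K = U V^T = u1 v1^T + u2 v2^T with u1 = (-2, -3, -2, 3), v1 = (-3, 1, 1, 1), u2 = (1, 1, 1, -2), v2 = (2, 2, -3, -2) (multiplying out reproduces the displayed K). The nonzero eigenvalues of U V^T coincide with those of the 2 x 2 matrix G = V^T U = [[v1·u1, v1·u2], [v2·u1, v2·u2]] = [[4, -3], [-10, 5]], and by the Sylvester determinant identity det(I_4 - U V^T) = det(I_2 - V^T U) = det([[-3, 3], [10, -4]]) = (-3)(-4) - (3)(10) = -18. (Direct check: I - K =
[[-7, 0, 5, 4],
 [-11, 2, 6, 5],
 [-8, 0, 6, 4],
 [13, 1, -9, -6]]
has determinant -18.) The finite-dimensional Fredholm alternative says: either (I - K) is invertible, or ker(I - K) ≠ {0} and then range(I - K) = ker((I - K)^*)^⊥, with dim ker(I - K) = dim ker((I - K)^*). Since det(I - K) ≠ 0, 1 is not an eigenvalue of K and ker(I - K) = {0}, so we are in the first case: for every y there is a unique x = (I - K)^(-1) y. (Explicitly, by the Woodbury identity, (I - U V^T)^(-1) = I + U (I_2 - G)^(-1) V^T.)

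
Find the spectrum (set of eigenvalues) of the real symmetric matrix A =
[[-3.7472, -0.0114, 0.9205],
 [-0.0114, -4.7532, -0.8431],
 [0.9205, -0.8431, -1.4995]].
sigma(A) ≈ {-5, -4, -1}

A is real symmetric, so its spectrum consists of real eigenvalues. Expanding the characteristic polynomial of the displayed matrix gives
  det(λ I - A) = p(λ) = λ^3 + (10)λ^2 + (29)λ + (19.9989).
Solving p(λ) = 0 yields eigenvalues ≈ -5, -4, -1. (A is shown rounded to 4 decimals, so these recover the underlying integer eigenvalues to within that precision.)
Verification: the trace of A = -10 equals the sum of eigenvalues -10, and det(A) ≈ -19.9989 matches the eigenvalue product -20.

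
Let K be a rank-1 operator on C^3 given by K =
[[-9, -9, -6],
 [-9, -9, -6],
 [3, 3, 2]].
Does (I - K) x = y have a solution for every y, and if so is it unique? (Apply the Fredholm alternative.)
(I - K) is invertible (det(I - K) = 17 ≠ 0), so for every y in C^3 the equation (I - K) x = y has a unique solution.

K has rank 1, so it is an outer product K = u v^T: every row of K is a multiple of one row vector. Reading off the entries, u = (-3, -3, 1) and v = (3, 3, 2) (row i of K equals u_i·v^T). A rank-one matrix u v^T satisfies K u = u (v·u) and kills the (2)-dimensional subspace v^⊥, so its characteristic polynomial is lambda^2 (lambda - v·u) with v·u = tr K = -16. Hence the eigenvalues of I - K are 1 (multiplicity 2) and 1 - (-16) = 17, so det(I - K) = 17. (Direct check: I - K =
[[10, 9, 6],
 [9, 10, 6],
 [-3, -3, -1]]
has determinant 17.) The finite-dimensional Fredholm alternative says: either (I - K) is invertible, or ker(I - K) ≠ {0} and then range(I - K) = ker((I - K)^*)^⊥, with dim ker(I - K) = dim ker((I - K)^*). Since det(I - K) ≠ 0, 1 is not an eigenvalue of K and ker(I - K) = {0}, so we are in the first case: for every y there is a unique x = (I - K)^(-1) y. Explicitly, by the Sherman–Morrison formula, (I - u v^T)^(-1) = I + u v^T/(1 - v·u), i.e. (I - K)^(-1) = I + K/(17).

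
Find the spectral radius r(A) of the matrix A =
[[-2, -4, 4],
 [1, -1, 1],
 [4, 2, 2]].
r(A) = (3 + sqrt(33))/2 ≈ 4.3723

The eigenvalues of A are the roots of its characteristic polynomial. With M = A (coefficients from the trace, the sum of principal 2x2 minors, and det A):
  p(λ) = det(λ I - M) = λ^3 + λ^2 - 18λ - 24.
By the rational root theorem any rational root is an integer divisor of 24. Testing λ = -4: p(-4) = -64 + 16 + 72 - 24 = 0, so λ = -4 is a root. Dividing out (λ + 4) leaves p(λ) = (λ + 4)(λ^2 - 3λ - 6). For λ^2 - 3λ - 6 the discriminant is 33. It is nonnegative but not a perfect square, so the roots are real and irrational: λ = (3 ± sqrt(33))/2 ≈ 4.3723, -1.3723.
Thus the eigenvalues (to 4 decimals) are 4.3723 (modulus 4.3723); -1.3723 (modulus 1.3723); -4 (modulus 4). The spectral radius is the largest modulus: r(A) = (3 + sqrt(33))/2 ≈ 4.3723. (Cross-check: r(A) ≤ ||A||_2 ≈ 6.353; equality holds whenever A is normal, though it can also hold for some non-normal A.)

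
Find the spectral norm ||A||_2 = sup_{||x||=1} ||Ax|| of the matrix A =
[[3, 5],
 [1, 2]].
||A||_2 = sqrt((39 + sqrt(1517))/2) ≈ 6.2429 (= sqrt(largest eigenvalue of A^T A))

||A||_2 = sigma_max(A) = sqrt(lambda_max(A^T A)). Form the symmetric matrix M = A^T A =
[[10, 17],
 [17, 29]].
Its characteristic polynomial (trace, determinant of M give the coefficients) is
  p(λ) = det(λ I - M) = λ^2 - 39λ + 1.
For λ^2 - 39λ + 1 the discriminant is 1517. It is nonnegative but not a perfect square, so the roots are real and irrational: λ = (39 ± sqrt(1517))/2 ≈ 38.9743, 0.0257.
So the eigenvalues of A^T A are ≈ 0.0257, 38.9743 (all ≥ 0, as they must be for A^T A). The largest is λ_max = (39 + sqrt(1517))/2 ≈ 38.9743, hence ||A||_2 = sqrt(λ_max) = sqrt((39 + sqrt(1517))/2) ≈ 6.2429.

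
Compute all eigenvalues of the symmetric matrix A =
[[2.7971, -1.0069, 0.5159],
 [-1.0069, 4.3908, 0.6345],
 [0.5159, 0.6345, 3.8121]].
sigma(A) ≈ {2, 4, 5}

A is real symmetric, so its spectrum consists of real eigenvalues. Expanding the characteristic polynomial of the displayed matrix gives
  det(λ I - A) = p(λ) = λ^3 + (-11)λ^2 + (38)λ + (-40).
Solving p(λ) = 0 yields eigenvalues ≈ 2, 4, 5. (A is shown rounded to 4 decimals, so these recover the underlying integer eigenvalues to within that precision.)
Verification: the trace of A = 11 equals the sum of eigenvalues 11, and det(A) ≈ 39.9995 matches the eigenvalue product 40.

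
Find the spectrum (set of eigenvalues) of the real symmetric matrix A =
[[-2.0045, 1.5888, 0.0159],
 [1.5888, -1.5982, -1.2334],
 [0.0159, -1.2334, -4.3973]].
sigma(A) ≈ {-5, -3, 0}

A is real symmetric, so its spectrum consists of real eigenvalues. Expanding the characteristic polynomial of the displayed matrix gives
  det(λ I - A) = p(λ) = λ^3 + (8)λ^2 + (15)λ + (0).
Solving p(λ) = 0 yields eigenvalues ≈ -5, -3, 0. (A is shown rounded to 4 decimals, so these recover the underlying integer eigenvalues to within that precision.)
Verification: the trace of A = -8 equals the sum of eigenvalues -8, and det(A) ≈ 0.0004 matches the eigenvalue product 0.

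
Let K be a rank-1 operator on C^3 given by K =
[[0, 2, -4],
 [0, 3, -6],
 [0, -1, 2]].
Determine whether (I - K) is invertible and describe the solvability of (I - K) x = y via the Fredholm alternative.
(I - K) is invertible (det(I - K) = -4 ≠ 0), so for every y in C^3 the equation (I - K) x = y has a unique solution.

K has rank 1, so it is an outer product K = u v^T: every row of K is a multiple of one row vector. Reading off the entries, u = (-2, -3, 1) and v = (0, -1, 2) (row i of K equals u_i·v^T). A rank-one matrix u v^T satisfies K u = u (v·u) and kills the (2)-dimensional subspace v^⊥, so its characteristic polynomial is lambda^2 (lambda - v·u) with v·u = tr K = 5. Hence the eigenvalues of I - K are 1 (multiplicity 2) and 1 - (5) = -4, so det(I - K) = -4. (Direct check: I - K =
[[1, -2, 4],
 [0, -2, 6],
 [0, 1, -1]]
has determinant -4.) The finite-dimensional Fredholm alternative says: either (I - K) is invertible, or ker(I - K) ≠ {0} and then range(I - K) = ker((I - K)^*)^⊥, with dim ker(I - K) = dim ker((I - K)^*). Since det(I - K) ≠ 0, 1 is not an eigenvalue of K and ker(I - K) = {0}, so we are in the first case: for every y there is a unique x = (I - K)^(-1) y. Explicitly, by the Sherman–Morrison formula, (I - u v^T)^(-1) = I + u v^T/(1 - v·u), i.e. (I - K)^(-1) = I + K/(-4).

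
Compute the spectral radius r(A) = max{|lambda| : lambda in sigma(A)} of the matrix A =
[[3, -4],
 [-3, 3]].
r(A) = (6 + sqrt(48))/2 ≈ 6.4641

The eigenvalues of A are the roots of its characteristic polynomial. With M = A (coefficients from the trace and determinant):
  p(λ) = det(λ I - M) = λ^2 - 6λ - 3.
For λ^2 - 6λ - 3 the discriminant is 48. It is nonnegative but not a perfect square, so the roots are real and irrational: λ = (6 ± sqrt(48))/2 ≈ 6.4641, -0.4641.
Thus the eigenvalues (to 4 decimals) are 6.4641 (modulus 6.4641); -0.4641 (modulus 0.4641). The spectral radius is the largest modulus: r(A) = (6 + sqrt(48))/2 ≈ 6.4641. (Cross-check: r(A) ≤ ||A||_2 ≈ 6.5414; equality holds whenever A is normal, though it can also hold for some non-normal A.)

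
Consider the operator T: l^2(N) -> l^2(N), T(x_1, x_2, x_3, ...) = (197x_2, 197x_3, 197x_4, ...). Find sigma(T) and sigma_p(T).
sigma(T) = closed disk {z in C : |z| ≤ 197}; sigma_p(T) = open disk {z in C : |z| < 197}

Note T = 197·V where V is the unit left shift (V x)_k = x_{k+1}; so sigma(T) = 197·sigma(V) and ||T|| = 197||V||. ||T x||^2 = 38809sum_{k≥2} |x_k|^2 ≤ 38809||x||^2, with equality on {x : x_1 = 0}, so ||T|| = 197. For any lambda with |lambda| < 197, set r = lambda/197 (|r| < 1); the vector x = (1, r, r^2, ...) is in l^2 and satisfies T x = 197(r, r^2, ...) = lambda x, so lambda is an eigenvalue. On the boundary |lambda| = 197 the geometric series diverges, so no l^2 eigenvector exists, but these lambda lie in the approximate point spectrum. Hence sigma(T) is the closed disk of radius 197 and sigma_p(T) is the open disk.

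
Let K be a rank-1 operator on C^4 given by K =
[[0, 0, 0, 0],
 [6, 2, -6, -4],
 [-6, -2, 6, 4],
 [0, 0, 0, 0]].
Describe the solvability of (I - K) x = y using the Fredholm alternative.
(I - K) is invertible (det(I - K) = -7 ≠ 0), so for every y in C^4 the equation (I - K) x = y has a unique solution.

K has rank 1, so it is an outer product K = u v^T: every row of K is a multiple of one row vector. Reading off the entries, u = (0, 2, -2, 0) and v = (3, 1, -3, -2) (row i of K equals u_i·v^T). A rank-one matrix u v^T satisfies K u = u (v·u) and kills the (3)-dimensional subspace v^⊥, so its characteristic polynomial is lambda^3 (lambda - v·u) with v·u = tr K = 8. Hence the eigenvalues of I - K are 1 (multiplicity 3) and 1 - (8) = -7, so det(I - K) = -7. (Direct check: I - K =
[[1, 0, 0, 0],
 [-6, -1, 6, 4],
 [6, 2, -5, -4],
 [0, 0, 0, 1]]
has determinant -7.) The finite-dimensional Fredholm alternative says: either (I - K) is invertible, or ker(I - K) ≠ {0} and then range(I - K) = ker((I - K)^*)^⊥, with dim ker(I - K) = dim ker((I - K)^*). Since det(I - K) ≠ 0, 1 is not an eigenvalue of K and ker(I - K) = {0}, so we are in the first case: for every y there is a unique x = (I - K)^(-1) y. Explicitly, by the Sherman–Morrison formula, (I - u v^T)^(-1) = I + u v^T/(1 - v·u), i.e. (I - K)^(-1) = I + K/(-7).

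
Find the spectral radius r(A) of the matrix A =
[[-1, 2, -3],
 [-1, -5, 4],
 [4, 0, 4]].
r(A) = (2 + sqrt(24))/2 ≈ 3.4495

The eigenvalues of A are the roots of its characteristic polynomial. With M = A (coefficients from the trace, the sum of principal 2x2 minors, and det A):
  p(λ) = det(λ I - M) = λ^3 + 2λ^2 - 5λ.
The constant term is 0, so λ = 0 is a root. Dividing out λ leaves p(λ) = λ(λ^2 + 2λ - 5). For λ^2 + 2λ - 5 the discriminant is 24. It is nonnegative but not a perfect square, so the roots are real and irrational: λ = (-2 ± sqrt(24))/2 ≈ 1.4495, -3.4495.
Thus the eigenvalues (to 4 decimals) are 1.4495 (modulus 1.4495); -3.4495 (modulus 3.4495); 0 (modulus 0). The spectral radius is the largest modulus: r(A) = (2 + sqrt(24))/2 ≈ 3.4495. (Cross-check: r(A) ≤ ||A||_2 ≈ 7.9953; equality holds whenever A is normal, though it can also hold for some non-normal A.)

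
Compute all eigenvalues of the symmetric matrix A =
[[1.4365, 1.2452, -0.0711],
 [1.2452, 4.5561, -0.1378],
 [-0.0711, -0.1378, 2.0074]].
sigma(A) ≈ {1, 2, 5}

A is real symmetric, so its spectrum consists of real eigenvalues. Expanding the characteristic polynomial of the displayed matrix gives
  det(λ I - A) = p(λ) = λ^3 + (-8)λ^2 + (17)λ + (-10).
Solving p(λ) = 0 yields eigenvalues ≈ 1, 2, 5. (A is shown rounded to 4 decimals, so these recover the underlying integer eigenvalues to within that precision.)
Verification: the trace of A = 8 equals the sum of eigenvalues 8, and det(A) ≈ 9.9997 matches the eigenvalue product 10.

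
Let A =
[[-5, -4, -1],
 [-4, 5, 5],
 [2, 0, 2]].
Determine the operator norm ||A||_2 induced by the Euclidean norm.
||A||_2 ≈ 8.2062 (= sqrt(largest eigenvalue of A^T A))

||A||_2 = sigma_max(A) = sqrt(lambda_max(A^T A)). Form the symmetric matrix M = A^T A =
[[45, 0, -11],
 [0, 41, 29],
 [-11, 29, 30]].
Its characteristic polynomial (trace, sum of principal 2x2 minors, determinant of M give the coefficients) is
  p(λ) = det(λ I - M) = λ^3 - 116λ^2 + 3463λ - 12544.
No integer candidate from the rational root theorem (±divisors of 12544) is a root, so the roots are irrational. The cubic discriminant is Δ = 3385454644 > 0, so there are three distinct real roots. p(4) = -484 and p(5) = 1996 have opposite signs, so a root lies in (4, 5); Newton's method refines it to λ ≈ 4.1888. p(44) = 436 and p(45) = -484 have opposite signs, so a root lies in (44, 45); Newton's method refines it to λ ≈ 44.4692. p(67) = -484 and p(68) = 988 have opposite signs, so a root lies in (67, 68); Newton's method refines it to λ ≈ 67.342. Check (Vieta): the three roots sum to 116, matching tr M = 116.
So the eigenvalues of A^T A are ≈ 4.1888, 44.4692, 67.342 (all ≥ 0, as they must be for A^T A). The largest is λ_max ≈ 67.342, hence ||A||_2 = sqrt(λ_max) ≈ 8.2062.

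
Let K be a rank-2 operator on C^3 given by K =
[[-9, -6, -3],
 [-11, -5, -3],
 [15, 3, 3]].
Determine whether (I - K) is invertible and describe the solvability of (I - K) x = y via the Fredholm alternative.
(I - K) is invertible (det(I - K) = 3 ≠ 0), so for every y in C^3 the equation (I - K) x = y has a unique solution.

K has rank 2 and factors as K = U V^T = u1 v1^T + u2 v2^T with u1 = (3, 3, -3), v1 = (-3, -2, -1), u2 = (0, 1, -3), v2 = (-2, 1, 0) (multiplying out reproduces the displayed K). The nonzero eigenvalues of U V^T coincide with those of the 2 x 2 matrix G = V^T U = [[v1·u1, v1·u2], [v2·u1, v2·u2]] = [[-12, 1], [-3, 1]], and by the Sylvester determinant identity det(I_3 - U V^T) = det(I_2 - V^T U) = det([[13, -1], [3, 0]]) = (13)(0) - (-1)(3) = 3. (Direct check: I - K =
[[10, 6, 3],
 [11, 6, 3],
 [-15, -3, -2]]
has determinant 3.) The finite-dimensional Fredholm alternative says: either (I - K) is invertible, or ker(I - K) ≠ {0} and then range(I - K) = ker((I - K)^*)^⊥, with dim ker(I - K) = dim ker((I - K)^*). Since det(I - K) ≠ 0, 1 is not an eigenvalue of K and ker(I - K) = {0}, so we are in the first case: for every y there is a unique x = (I - K)^(-1) y. (Explicitly, by the Woodbury identity, (I - U V^T)^(-1) = I + U (I_2 - G)^(-1) V^T.)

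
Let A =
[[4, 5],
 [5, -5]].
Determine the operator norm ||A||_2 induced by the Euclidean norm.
||A||_2 = sqrt((91 + sqrt(181))/2) ≈ 7.2268 (= sqrt(largest eigenvalue of A^T A))

||A||_2 = sigma_max(A) = sqrt(lambda_max(A^T A)). Form the symmetric matrix M = A^T A =
[[41, -5],
 [-5, 50]].
Its characteristic polynomial (trace, determinant of M give the coefficients) is
  p(λ) = det(λ I - M) = λ^2 - 91λ + 2025.
For λ^2 - 91λ + 2025 the discriminant is 181. It is nonnegative but not a perfect square, so the roots are real and irrational: λ = (91 ± sqrt(181))/2 ≈ 52.2268, 38.7732.
So the eigenvalues of A^T A are ≈ 38.7732, 52.2268 (all ≥ 0, as they must be for A^T A). The largest is λ_max = (91 + sqrt(181))/2 ≈ 52.2268, hence ||A||_2 = sqrt(λ_max) = sqrt((91 + sqrt(181))/2) ≈ 7.2268.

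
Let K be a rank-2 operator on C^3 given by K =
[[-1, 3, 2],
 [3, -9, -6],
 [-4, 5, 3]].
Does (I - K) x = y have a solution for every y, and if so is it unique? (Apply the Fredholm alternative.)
(I - K) is invertible (det(I - K) = 16 ≠ 0), so for every y in C^3 the equation (I - K) x = y has a unique solution.

K has rank 2 and factors as K = U V^T = u1 v1^T + u2 v2^T with u1 = (0, 0, 1), v1 = (-2, -1, -1), u2 = (-1, 3, -2), v2 = (1, -3, -2) (multiplying out reproduces the displayed K). The nonzero eigenvalues of U V^T coincide with those of the 2 x 2 matrix G = V^T U = [[v1·u1, v1·u2], [v2·u1, v2·u2]] = [[-1, 1], [-2, -6]], and by the Sylvester determinant identity det(I_3 - U V^T) = det(I_2 - V^T U) = det([[2, -1], [2, 7]]) = (2)(7) - (-1)(2) = 16. (Direct check: I - K =
[[2, -3, -2],
 [-3, 10, 6],
 [4, -5, -2]]
has determinant 16.) The finite-dimensional Fredholm alternative says: either (I - K) is invertible, or ker(I - K) ≠ {0} and then range(I - K) = ker((I - K)^*)^⊥, with dim ker(I - K) = dim ker((I - K)^*). Since det(I - K) ≠ 0, 1 is not an eigenvalue of K and ker(I - K) = {0}, so we are in the first case: for every y there is a unique x = (I - K)^(-1) y. (Explicitly, by the Woodbury identity, (I - U V^T)^(-1) = I + U (I_2 - G)^(-1) V^T.)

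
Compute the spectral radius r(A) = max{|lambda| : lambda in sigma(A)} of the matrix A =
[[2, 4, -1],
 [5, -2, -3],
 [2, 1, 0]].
r(A) ≈ 4.9456

The eigenvalues of A are the roots of its characteristic polynomial. With M = A (coefficients from the trace, the sum of principal 2x2 minors, and det A):
  p(λ) = det(λ I - M) = λ^3 - 19λ + 27.
No integer candidate from the rational root theorem (±divisors of 27) is a root, so the roots are irrational. The cubic discriminant is Δ = 7753 > 0, so there are three distinct real roots. p(-5) = -3 and p(-4) = 39 have opposite signs, so a root lies in (-5, -4); Newton's method refines it to λ ≈ -4.9456. p(1) = 9 and p(2) = -3 have opposite signs, so a root lies in (1, 2); Newton's method refines it to λ ≈ 1.6632. p(3) = -3 and p(4) = 15 have opposite signs, so a root lies in (3, 4); Newton's method refines it to λ ≈ 3.2824. Check (Vieta): the three roots sum to 0, matching tr M = 0.
Thus the eigenvalues (to 4 decimals) are -4.9456 (modulus 4.9456); 1.6632 (modulus 1.6632); 3.2824 (modulus 3.2824). The spectral radius is the largest modulus: r(A) ≈ 4.9456. (Cross-check: r(A) ≤ ||A||_2 ≈ 6.4859; equality holds whenever A is normal, though it can also hold for some non-normal A.)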